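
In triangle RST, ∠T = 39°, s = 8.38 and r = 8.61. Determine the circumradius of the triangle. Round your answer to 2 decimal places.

By the law of cosines, t² = r² + s² − 2·r·s·cos T = 32.212, so t ≈ 5.6755.
Area = ½·r·s·sin T ≈ 22.703.
Circumradius = t/(2 sin T) ≈ 4.5092.

4.51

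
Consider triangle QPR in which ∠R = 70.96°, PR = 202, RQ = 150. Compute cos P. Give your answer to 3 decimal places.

By the law of cosines, QP² = PR² + RQ² − 2·PR·RQ·cos R = 43535, so QP ≈ 208.65.
Law of cosines again: cos P = (QP² + PR² − RQ²)/(2·QP·PR) ≈ 0.73360, so ∠P ≈ 42.81°.

cos P ≈ 0.734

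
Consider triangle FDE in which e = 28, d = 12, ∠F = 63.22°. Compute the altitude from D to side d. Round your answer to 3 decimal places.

h_D ≈ 24.997

By the law of cosines, f² = d² + e² − 2·d·e·cos F = 625.22, so f ≈ 25.004.
Area = ½·d·e·sin F ≈ 149.98.
The altitude from D has length 2·area/d ≈ 24.997.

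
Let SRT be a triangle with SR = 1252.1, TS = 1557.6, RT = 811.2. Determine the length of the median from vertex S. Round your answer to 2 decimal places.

m_S ≈ 1353.67

Median from S: ½√(2·TS² + 2·SR² − RT²) ≈ 1353.7.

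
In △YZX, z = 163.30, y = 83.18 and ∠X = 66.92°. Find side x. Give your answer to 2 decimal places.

151.45

By the law of cosines, x² = y² + z² − 2·y·z·cos X = 22936, so x ≈ 151.45.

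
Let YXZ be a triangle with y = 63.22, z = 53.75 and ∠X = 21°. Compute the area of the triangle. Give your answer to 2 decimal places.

Area = ½·z·y·sin X ≈ 608.88.

area ≈ 608.88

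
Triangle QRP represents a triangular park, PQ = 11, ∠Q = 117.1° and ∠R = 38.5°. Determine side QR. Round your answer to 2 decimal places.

The third angle is ∠P = 180° − ∠Q − ∠R = 24.40°.
Law of sines: QR = PQ·sin P/sin R ≈ 7.2997.

7.30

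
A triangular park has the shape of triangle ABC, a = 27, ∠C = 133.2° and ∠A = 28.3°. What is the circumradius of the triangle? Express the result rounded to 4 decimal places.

The third angle is ∠B = 180° − ∠C − ∠A = 18.50°.
Law of sines: b = a·sin B/sin A ≈ 18.071.
Law of sines: c = a·sin C/sin A ≈ 41.516.
Circumradius = a/(2 sin A) ≈ 28.476.

R ≈ 28.4757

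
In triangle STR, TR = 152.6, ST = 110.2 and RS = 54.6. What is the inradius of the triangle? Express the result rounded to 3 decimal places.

r ≈ 13.931

Semiperimeter s = (152.6 + 54.6 + 110.2)/2 = 158.7.
Heron's formula: area = √(158.7·6.1·104.1·48.5) ≈ 2210.8.
Inradius = area/s = 2210.8/158.7 ≈ 13.931.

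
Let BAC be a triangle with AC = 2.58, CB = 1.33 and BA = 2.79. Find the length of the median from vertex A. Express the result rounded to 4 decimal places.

m_A ≈ 2.6035

Median from A: ½√(2·BA² + 2·AC² − CB²) ≈ 2.6035.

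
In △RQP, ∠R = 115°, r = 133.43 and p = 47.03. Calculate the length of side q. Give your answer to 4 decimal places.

106.5631

Law of sines: sin P = p·sin R/r ≈ 0.31945.
Since r ≥ p, only the acute value applies: ∠P ≈ 18.63°.
Then ∠Q = 180° − ∠R − ∠P ≈ 46.37°.
Law of sines gives q = r·sin Q/sin R ≈ 106.56.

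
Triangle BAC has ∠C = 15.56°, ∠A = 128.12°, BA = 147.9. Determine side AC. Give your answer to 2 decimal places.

The third angle is ∠B = 180° − ∠A − ∠C = 36.32°.
Law of sines: AC = BA·sin B/sin C ≈ 326.57.

326.57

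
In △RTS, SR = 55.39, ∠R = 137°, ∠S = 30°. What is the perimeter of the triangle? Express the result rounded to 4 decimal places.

perimeter ≈ 346.4350

The third angle is ∠T = 180° − ∠S − ∠R = 13.00°.
Law of sines: TS = SR·sin R/sin T ≈ 167.93.
Law of sines: RT = SR·sin S/sin T ≈ 123.12.
Semiperimeter s = (167.93+55.39+123.12)/2 = 173.22.
Perimeter = 167.93 + 55.39 + 123.12 = 346.44.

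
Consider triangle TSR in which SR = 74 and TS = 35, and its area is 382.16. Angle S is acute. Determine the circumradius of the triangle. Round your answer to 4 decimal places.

From area = ½·TS·SR·sin S, we get sin S = 2·area/(TS·SR) ≈ 0.29510.
Taking the acute solution, ∠S ≈ 0.300 rad.
Law of cosines then gives RT ≈ 41.853.
Circumradius = RT/(2 sin S) ≈ 70.913.

70.9126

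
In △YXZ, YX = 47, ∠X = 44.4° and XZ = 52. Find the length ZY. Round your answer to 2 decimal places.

37.69

By the law of cosines, ZY² = YX² + XZ² − 2·YX·XZ·cos X = 1420.7, so ZY ≈ 37.692.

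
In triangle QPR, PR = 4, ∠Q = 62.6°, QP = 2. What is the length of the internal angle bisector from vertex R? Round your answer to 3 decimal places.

t_R ≈ 4.126

Law of sines: sin R = QP·sin Q/PR ≈ 0.44391.
Since PR ≥ QP, only the acute value applies: ∠R ≈ 26.35°.
Then ∠P = 180° − ∠Q − ∠R ≈ 91.05°.
Law of sines gives RQ = PR·sin P/sin Q ≈ 4.5047.
The bisector from R has length 2·PR·RQ·cos(∠R/2)/(PR+RQ) ≈ 4.1258.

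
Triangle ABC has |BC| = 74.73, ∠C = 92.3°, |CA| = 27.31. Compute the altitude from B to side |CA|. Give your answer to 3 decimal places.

By the law of cosines, |AB|² = |BC|² + |CA|² − 2·|BC|·|CA|·cos C = 6494.2, so |AB| ≈ 80.587.
Area = ½·|BC|·|CA|·sin C ≈ 1019.6.
The altitude from B has length 2·area/|CA| ≈ 74.67.

h_B ≈ 74.670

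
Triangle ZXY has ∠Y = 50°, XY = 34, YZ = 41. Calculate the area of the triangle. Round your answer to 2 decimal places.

area ≈ 533.93

Area = ½·XY·YZ·sin Y ≈ 533.93.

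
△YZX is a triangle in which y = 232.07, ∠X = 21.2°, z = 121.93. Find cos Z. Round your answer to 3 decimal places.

By the law of cosines, x² = y² + z² − 2·y·z·cos X = 15961, so x ≈ 126.34.
Law of cosines again: cos Z = (x² + y² − z²)/(2·x·y) ≈ 0.93712, so ∠Z ≈ 20.43°.

0.937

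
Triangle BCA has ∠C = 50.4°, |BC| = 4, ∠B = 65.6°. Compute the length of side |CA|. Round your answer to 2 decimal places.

4.05

The third angle is ∠A = 180° − ∠B − ∠C = 64.00°.
Law of sines: |CA| = |BC|·sin B/sin A ≈ 4.0529.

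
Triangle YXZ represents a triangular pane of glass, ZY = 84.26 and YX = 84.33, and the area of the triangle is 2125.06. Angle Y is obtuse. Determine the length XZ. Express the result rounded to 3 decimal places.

From area = ½·ZY·YX·sin Y, we get sin Y = 2·area/(ZY·YX) ≈ 0.59813.
Taking the obtuse solution, ∠Y ≈ 143.26°.
Law of cosines then gives XZ ≈ 160.

160.001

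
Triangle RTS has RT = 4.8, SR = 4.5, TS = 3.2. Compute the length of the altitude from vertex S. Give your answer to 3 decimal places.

Semiperimeter s = (3.2 + 4.5 + 4.8)/2 = 6.25.
Heron's formula: area = √(6.25·3.05·1.75·1.45) ≈ 6.9549.
The altitude from S has length 2·area/RT ≈ 2.8979.

h_S ≈ 2.898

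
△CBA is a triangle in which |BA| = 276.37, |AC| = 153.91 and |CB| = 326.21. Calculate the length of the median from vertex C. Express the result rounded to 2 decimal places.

214.37

Median from C: ½√(2·|AC|² + 2·|CB|² − |BA|²) ≈ 214.37.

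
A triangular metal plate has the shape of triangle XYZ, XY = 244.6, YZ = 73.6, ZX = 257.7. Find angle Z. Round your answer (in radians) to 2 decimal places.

∠Z ≈ 1.25 rad

By the law of cosines, cos Z = (YZ² + ZX² − XY²) / (2·YZ·ZX) ≈ 0.31627, so ∠Z ≈ 1.249 rad.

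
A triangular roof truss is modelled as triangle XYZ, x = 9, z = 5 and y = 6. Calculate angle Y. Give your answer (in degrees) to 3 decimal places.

By the law of cosines, cos Y = (z² + x² − y²) / (2·z·x) ≈ 0.77778, so ∠Y ≈ 38.94°.

38.942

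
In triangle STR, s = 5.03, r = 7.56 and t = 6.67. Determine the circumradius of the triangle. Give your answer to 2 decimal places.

3.85

By the law of cosines, cos S = (t² + r² − s²) / (2·t·r) ≈ 0.75698, so ∠S ≈ 0.712 rad.
Circumradius = s/(2 sin S) ≈ 3.8489.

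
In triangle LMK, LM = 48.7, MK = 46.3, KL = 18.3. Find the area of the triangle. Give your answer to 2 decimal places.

area ≈ 422.80

Semiperimeter s = (46.3 + 18.3 + 48.7)/2 = 56.65.
Heron's formula: area = √(56.65·10.35·38.35·7.95) ≈ 422.8.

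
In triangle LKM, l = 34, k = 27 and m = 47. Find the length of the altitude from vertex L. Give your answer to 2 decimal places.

Semiperimeter s = (34 + 27 + 47)/2 = 54.
Heron's formula: area = √(54·20·27·7) ≈ 451.8.
The altitude from L has length 2·area/l ≈ 26.576.

h_L ≈ 26.58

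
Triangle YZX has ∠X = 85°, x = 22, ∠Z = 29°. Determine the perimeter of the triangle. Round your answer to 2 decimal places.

The third angle is ∠Y = 180° − ∠Z − ∠X = 66.00°.
Law of sines: y = x·sin Y/sin X ≈ 20.175.
Law of sines: z = x·sin Z/sin X ≈ 10.707.
Semiperimeter s = (20.175+10.707+22)/2 = 26.441.
Perimeter = 20.175 + 10.707 + 22 = 52.881.

52.88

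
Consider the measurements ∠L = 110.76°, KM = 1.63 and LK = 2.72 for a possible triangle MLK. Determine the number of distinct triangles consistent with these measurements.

0

LK·sin L = 2.72·sin(110.76°) ≈ 2.543.
Since ∠L is not acute, a triangle exists only if KM > LK; here KM ≤ LK, so there is no triangle.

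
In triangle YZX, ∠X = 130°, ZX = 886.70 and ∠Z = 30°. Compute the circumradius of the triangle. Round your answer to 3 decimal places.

The third angle is ∠Y = 180° − ∠Z − ∠X = 20.00°.
Law of sines: XY = ZX·sin Z/sin Y ≈ 1296.3.
Law of sines: YZ = ZX·sin X/sin Y ≈ 1986.
Circumradius = ZX/(2 sin Y) ≈ 1296.3.

1296.269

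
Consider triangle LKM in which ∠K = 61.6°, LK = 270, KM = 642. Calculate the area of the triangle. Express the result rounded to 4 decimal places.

Area = ½·LK·KM·sin K ≈ 76239.

area ≈ 76239.1418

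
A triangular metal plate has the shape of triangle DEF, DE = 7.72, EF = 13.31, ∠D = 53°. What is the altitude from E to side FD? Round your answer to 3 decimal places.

Law of sines: sin F = DE·sin D/EF ≈ 0.46322.
Since EF ≥ DE, only the acute value applies: ∠F ≈ 27.60°.
Then ∠E = 180° − ∠D − ∠F ≈ 99.40°.
Law of sines gives FD = EF·sin E/sin D ≈ 16.442.
Area = ½·EF·DE·sin E ≈ 50.686.
The altitude from E has length 2·area/FD ≈ 6.1655.

h_E ≈ 6.165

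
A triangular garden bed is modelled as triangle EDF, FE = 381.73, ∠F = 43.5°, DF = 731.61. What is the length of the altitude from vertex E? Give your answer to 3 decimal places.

h_E ≈ 262.766

By the law of cosines, ED² = DF² + FE² − 2·DF·FE·cos F = 2.7581e+05, so ED ≈ 525.18.
Area = ½·DF·FE·sin F ≈ 96121.
The altitude from E has length 2·area/DF ≈ 262.77.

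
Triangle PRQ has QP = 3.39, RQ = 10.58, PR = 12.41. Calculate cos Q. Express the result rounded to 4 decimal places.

cos Q ≈ -0.4263

By the law of cosines, cos Q = (RQ² + QP² − PR²) / (2·RQ·QP) ≈ -0.42630, so ∠Q ≈ 115.23°.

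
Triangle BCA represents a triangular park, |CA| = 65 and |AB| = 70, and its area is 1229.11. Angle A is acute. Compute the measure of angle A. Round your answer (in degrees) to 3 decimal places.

32.702

From area = ½·|CA|·|AB|·sin A, we get sin A = 2·area/(|CA|·|AB|) ≈ 0.54027.
Taking the acute solution, ∠A ≈ 32.70°.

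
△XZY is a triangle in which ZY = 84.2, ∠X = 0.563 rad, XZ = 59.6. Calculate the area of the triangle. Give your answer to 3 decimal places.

2041.588

Law of sines: sin Y = XZ·sin X/ZY ≈ 0.37779.
Since ZY ≥ XZ, only the acute value applies: ∠Y ≈ 0.387 rad.
Then ∠Z = π − ∠X − ∠Y ≈ 2.191 rad.
Law of sines gives YX = ZY·sin Z/sin X ≈ 128.36.
Area = ½·ZY·XZ·sin Z ≈ 2041.6.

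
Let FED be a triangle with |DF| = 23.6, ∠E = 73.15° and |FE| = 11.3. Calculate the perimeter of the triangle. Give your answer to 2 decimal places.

perimeter ≈ 59.15

Law of sines: sin D = |FE|·sin E/|DF| ≈ 0.45826.
Since |DF| ≥ |FE|, only the acute value applies: ∠D ≈ 27.27°.
Then ∠F = 180° − ∠E − ∠D ≈ 79.58°.
Law of sines gives |ED| = |DF|·sin F/sin E ≈ 24.252.
Semiperimeter s = (24.252+23.6+11.3)/2 = 29.576.
Perimeter = 24.252 + 23.6 + 11.3 = 59.152.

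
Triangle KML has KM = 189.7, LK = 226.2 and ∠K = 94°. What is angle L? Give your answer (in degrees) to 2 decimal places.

By the law of cosines, ML² = LK² + KM² − 2·LK·KM·cos K = 93139, so ML ≈ 305.19.
Law of cosines again: cos L = (ML² + LK² − KM²)/(2·ML·LK) ≈ 0.78454, so ∠L ≈ 38.32°.

∠L ≈ 38.32°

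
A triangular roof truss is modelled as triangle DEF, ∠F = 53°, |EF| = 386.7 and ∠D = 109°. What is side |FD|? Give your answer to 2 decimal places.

126.38

The third angle is ∠E = 180° − ∠F − ∠D = 18.00°.
Law of sines: |FD| = |EF|·sin E/sin D ≈ 126.38.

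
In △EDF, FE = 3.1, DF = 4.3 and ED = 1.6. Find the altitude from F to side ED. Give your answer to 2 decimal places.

h_F ≈ 2.39

Semiperimeter s = (4.3 + 3.1 + 1.6)/2 = 4.5.
Heron's formula: area = √(4.5·0.2·1.4·2.9) ≈ 1.9115.
The altitude from F has length 2·area/ED ≈ 2.3894.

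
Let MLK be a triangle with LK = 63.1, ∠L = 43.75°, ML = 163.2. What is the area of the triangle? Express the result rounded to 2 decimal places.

3560.57

Area = ½·ML·LK·sin L ≈ 3560.6.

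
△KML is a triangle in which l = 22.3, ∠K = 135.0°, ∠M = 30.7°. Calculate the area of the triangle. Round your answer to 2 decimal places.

The third angle is ∠L = 180° − ∠K − ∠M = 14.30°.
Law of sines: k = l·sin K/sin L ≈ 63.84.
Law of sines: m = l·sin M/sin L ≈ 46.094.
Area = ½·l·k·sin M ≈ 363.41.

area ≈ 363.41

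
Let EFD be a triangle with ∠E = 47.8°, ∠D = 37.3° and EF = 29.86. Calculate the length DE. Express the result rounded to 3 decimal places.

The third angle is ∠F = 180° − ∠D − ∠E = 94.90°.
Law of sines: DE = EF·sin F/sin D ≈ 49.095.

49.095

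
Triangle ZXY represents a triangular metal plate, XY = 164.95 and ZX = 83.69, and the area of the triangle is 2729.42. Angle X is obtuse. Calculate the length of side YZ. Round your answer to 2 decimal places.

From area = ½·ZX·XY·sin X, we get sin X = 2·area/(ZX·XY) ≈ 0.39543.
Taking the obtuse solution, ∠X ≈ 156.71°.
Law of cosines then gives YZ ≈ 244.07.

244.07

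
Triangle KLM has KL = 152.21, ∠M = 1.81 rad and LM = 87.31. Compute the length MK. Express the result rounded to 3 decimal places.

105.697

Law of sines: sin K = LM·sin M/KL ≈ 0.55728.
Since KL ≥ LM, only the acute value applies: ∠K ≈ 0.591 rad.
Then ∠L = π − ∠M − ∠K ≈ 0.740 rad.
Law of sines gives MK = KL·sin L/sin M ≈ 105.7.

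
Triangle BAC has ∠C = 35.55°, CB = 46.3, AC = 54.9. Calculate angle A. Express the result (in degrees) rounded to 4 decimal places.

∠A ≈ 57.3785°

By the law of cosines, BA² = AC² + CB² − 2·AC·CB·cos C = 1021.5, so BA ≈ 31.961.
Law of cosines again: cos A = (BA² + AC² − CB²)/(2·BA·AC) ≈ 0.53909, so ∠A ≈ 57.38°.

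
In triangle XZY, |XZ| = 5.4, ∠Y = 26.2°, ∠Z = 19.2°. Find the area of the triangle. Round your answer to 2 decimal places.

The third angle is ∠X = 180° − ∠Z − ∠Y = 134.60°.
Law of sines: |ZY| = |XZ|·sin X/sin Y ≈ 8.7087.
Law of sines: |YX| = |XZ|·sin Z/sin Y ≈ 4.0223.
Area = ½·|XZ|·|ZY|·sin Z ≈ 7.7328.

7.73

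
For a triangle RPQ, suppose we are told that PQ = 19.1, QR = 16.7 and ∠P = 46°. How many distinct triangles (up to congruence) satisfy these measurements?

2

PQ·sin P = 19.1·sin(46°) ≈ 13.74.
Since PQ sin P < QR < PQ (13.74 < 16.7 < 19.1), two triangles exist.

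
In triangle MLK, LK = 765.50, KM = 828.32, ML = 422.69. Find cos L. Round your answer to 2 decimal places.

0.12

By the law of cosines, cos L = (ML² + LK² − KM²) / (2·ML·LK) ≈ 0.12137, so ∠L ≈ 1.4491 rad.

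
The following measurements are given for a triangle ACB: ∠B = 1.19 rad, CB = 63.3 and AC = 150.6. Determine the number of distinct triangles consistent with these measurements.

1

CB·sin B = 63.3·sin(1.19 rad) ≈ 58.77.
Since AC ≥ CB, exactly one triangle exists.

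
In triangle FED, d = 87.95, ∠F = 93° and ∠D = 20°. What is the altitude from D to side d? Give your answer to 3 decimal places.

The third angle is ∠E = 180° − ∠D − ∠F = 67.00°.
Law of sines: f = d·sin F/sin D ≈ 256.8.
Law of sines: e = d·sin E/sin D ≈ 236.71.
Area = ½·d·f·sin E ≈ 10395.
The altitude from D has length 2·area/d ≈ 236.38.

236.382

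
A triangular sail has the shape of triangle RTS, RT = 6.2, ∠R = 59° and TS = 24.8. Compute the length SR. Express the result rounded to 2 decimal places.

Law of sines: sin S = RT·sin R/TS ≈ 0.21429.
Since TS ≥ RT, only the acute value applies: ∠S ≈ 12.37°.
Then ∠T = 180° − ∠R − ∠S ≈ 108.63°.
Law of sines gives SR = TS·sin T/sin R ≈ 27.417.

27.42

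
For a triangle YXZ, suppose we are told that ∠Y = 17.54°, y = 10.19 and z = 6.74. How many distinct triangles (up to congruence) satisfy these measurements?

1

z·sin Y = 6.74·sin(17.54°) ≈ 2.031.
Since y ≥ z, exactly one triangle exists.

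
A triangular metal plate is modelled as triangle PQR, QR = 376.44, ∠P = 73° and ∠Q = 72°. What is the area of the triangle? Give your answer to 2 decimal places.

The third angle is ∠R = 180° − ∠P − ∠Q = 35.00°.
Law of sines: RP = QR·sin Q/sin P ≈ 374.37.
Law of sines: PQ = QR·sin R/sin P ≈ 225.78.
Area = ½·QR·RP·sin R ≈ 40417.

area ≈ 40416.89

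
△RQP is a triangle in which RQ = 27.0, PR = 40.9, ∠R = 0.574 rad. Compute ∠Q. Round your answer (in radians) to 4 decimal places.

∠Q ≈ 1.8902 rad

By the law of cosines, QP² = PR² + RQ² − 2·PR·RQ·cos R = 547.17, so QP ≈ 23.392.
Law of cosines again: cos Q = (RQ² + QP² − PR²)/(2·RQ·QP) ≈ -0.31401, so ∠Q ≈ 1.890 rad.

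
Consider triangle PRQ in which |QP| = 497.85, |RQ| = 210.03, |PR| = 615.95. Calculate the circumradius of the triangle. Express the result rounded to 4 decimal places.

By the law of cosines, cos P = (|QP|² + |PR|² − |RQ|²) / (2·|QP|·|PR|) ≈ 0.95082, so ∠P ≈ 18.04°.
Circumradius = |RQ|/(2 sin P) ≈ 339.02.

339.0226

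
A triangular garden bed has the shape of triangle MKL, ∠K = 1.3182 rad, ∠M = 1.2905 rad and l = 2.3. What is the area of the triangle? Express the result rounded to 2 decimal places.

The third angle is ∠L = π − ∠M − ∠K = 0.5329 rad.
Law of sines: m = l·sin M/sin L ≈ 4.3506.
Law of sines: k = l·sin K/sin L ≈ 4.3837.
Area = ½·l·m·sin K ≈ 4.8445.

4.84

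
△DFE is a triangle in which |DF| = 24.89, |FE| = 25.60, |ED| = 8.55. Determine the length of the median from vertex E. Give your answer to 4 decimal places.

m_E ≈ 14.4690

Median from E: ½√(2·|FE|² + 2·|ED|² − |DF|²) ≈ 14.469.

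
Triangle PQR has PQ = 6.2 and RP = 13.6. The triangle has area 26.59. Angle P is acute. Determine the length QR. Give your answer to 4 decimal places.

From area = ½·RP·PQ·sin P, we get sin P = 2·area/(RP·PQ) ≈ 0.63069.
Taking the acute solution, ∠P ≈ 0.682 rad.
Law of cosines then gives QR ≈ 9.6192.

9.6192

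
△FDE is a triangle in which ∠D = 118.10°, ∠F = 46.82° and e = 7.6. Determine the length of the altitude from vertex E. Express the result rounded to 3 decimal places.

18.791

The third angle is ∠E = 180° − ∠F − ∠D = 15.08°.
Law of sines: f = e·sin F/sin E ≈ 21.302.
Law of sines: d = e·sin D/sin E ≈ 25.769.
Area = ½·e·f·sin D ≈ 71.405.
The altitude from E has length 2·area/e ≈ 18.791.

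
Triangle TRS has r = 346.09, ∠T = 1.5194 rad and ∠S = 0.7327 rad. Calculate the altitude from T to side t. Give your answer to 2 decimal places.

h_T ≈ 231.49

The third angle is ∠R = π − ∠S − ∠T = 0.8895 rad.
Law of sines: t = r·sin T/sin R ≈ 444.97.
Law of sines: s = r·sin S/sin R ≈ 298.03.
Area = ½·r·t·sin S ≈ 51504.
The altitude from T has length 2·area/t ≈ 231.49.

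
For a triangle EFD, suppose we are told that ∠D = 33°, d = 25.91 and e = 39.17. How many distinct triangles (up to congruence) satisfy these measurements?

2

e·sin D = 39.17·sin(33°) ≈ 21.33.
Since e sin D < d < e (21.33 < 25.91 < 39.17), two triangles exist.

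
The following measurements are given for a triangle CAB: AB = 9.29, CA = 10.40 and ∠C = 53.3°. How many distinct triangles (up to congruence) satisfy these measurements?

CA·sin C = 10.40·sin(53.3°) ≈ 8.338.
Since CA sin C < AB < CA (8.338 < 9.29 < 10.40), two triangles exist.

2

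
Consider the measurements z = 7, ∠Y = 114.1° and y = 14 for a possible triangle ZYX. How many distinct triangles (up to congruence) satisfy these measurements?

1

z·sin Y = 7·sin(114.1°) ≈ 6.39.
Since ∠Y is not acute, a triangle exists only if y > z; here y > z, so there is exactly one triangle.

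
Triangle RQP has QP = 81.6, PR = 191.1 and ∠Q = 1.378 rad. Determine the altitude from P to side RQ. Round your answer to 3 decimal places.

80.088

Law of sines: sin R = QP·sin Q/PR ≈ 0.41909.
Since PR ≥ QP, only the acute value applies: ∠R ≈ 0.432 rad.
Then ∠P = π − ∠Q − ∠R ≈ 1.331 rad.
Law of sines gives RQ = PR·sin P/sin Q ≈ 189.14.
Area = ½·PR·QP·sin P ≈ 7574.1.
The altitude from P has length 2·area/RQ ≈ 80.088.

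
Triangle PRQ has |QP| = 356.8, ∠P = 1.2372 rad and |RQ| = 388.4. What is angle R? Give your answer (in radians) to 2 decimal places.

Law of sines: sin R = |QP|·sin P/|RQ| ≈ 0.86800.
Since |RQ| ≥ |QP|, only the acute value applies: ∠R ≈ 1.0512 rad.
Then ∠Q = π − ∠P − ∠R ≈ 0.8532 rad.

∠R ≈ 1.05 rad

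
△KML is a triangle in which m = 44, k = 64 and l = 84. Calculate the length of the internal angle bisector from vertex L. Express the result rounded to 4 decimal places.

33.3541

By the law of cosines, cos L = (k² + m² − l²) / (2·k·m) ≈ -0.18182, so ∠L ≈ 100.48°.
The bisector from L has length 2·k·m·cos(∠L/2)/(k+m) ≈ 33.354.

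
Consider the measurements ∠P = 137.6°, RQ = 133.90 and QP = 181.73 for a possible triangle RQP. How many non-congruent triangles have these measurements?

QP·sin P = 181.73·sin(137.6°) ≈ 122.5.
Since ∠P is not acute, a triangle exists only if RQ > QP; here RQ ≤ QP, so there is no triangle.

0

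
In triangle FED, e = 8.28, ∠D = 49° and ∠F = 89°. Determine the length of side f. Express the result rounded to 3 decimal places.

12.372

The third angle is ∠E = 180° − ∠D − ∠F = 42.00°.
Law of sines: f = e·sin F/sin E ≈ 12.372.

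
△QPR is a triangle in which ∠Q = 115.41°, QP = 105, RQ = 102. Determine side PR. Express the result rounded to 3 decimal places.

By the law of cosines, PR² = RQ² + QP² − 2·RQ·QP·cos Q = 30620, so PR ≈ 174.99.

174.986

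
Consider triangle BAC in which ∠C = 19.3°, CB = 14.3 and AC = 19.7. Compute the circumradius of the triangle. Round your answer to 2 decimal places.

By the law of cosines, BA² = AC² + CB² − 2·AC·CB·cos C = 60.824, so BA ≈ 7.799.
Area = ½·AC·CB·sin C ≈ 46.555.
Circumradius = BA/(2 sin C) ≈ 11.798.

11.80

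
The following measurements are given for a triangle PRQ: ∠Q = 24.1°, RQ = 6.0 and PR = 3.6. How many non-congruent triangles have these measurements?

2

RQ·sin Q = 6.0·sin(24.1°) ≈ 2.45.
Since RQ sin Q < PR < RQ (2.45 < 3.6 < 6.0), two triangles exist.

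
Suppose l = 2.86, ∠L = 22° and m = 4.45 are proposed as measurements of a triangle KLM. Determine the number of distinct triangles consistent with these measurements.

2

m·sin L = 4.45·sin(22°) ≈ 1.667.
Since m sin L < l < m (1.667 < 2.86 < 4.45), two triangles exist.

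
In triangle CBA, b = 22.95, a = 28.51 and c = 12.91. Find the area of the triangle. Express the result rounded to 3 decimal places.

Semiperimeter s = (12.91 + 22.95 + 28.51)/2 = 32.185.
Heron's formula: area = √(32.185·19.275·9.235·3.675) ≈ 145.1.

145.101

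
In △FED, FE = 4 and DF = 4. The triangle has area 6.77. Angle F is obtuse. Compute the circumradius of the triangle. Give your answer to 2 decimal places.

From area = ½·DF·FE·sin F, we get sin F = 2·area/(DF·FE) ≈ 0.84625.
Taking the obtuse solution, ∠F ≈ 122.19°.
Law of cosines then gives ED ≈ 7.0035.
Circumradius = ED/(2 sin F) ≈ 4.138.

R ≈ 4.14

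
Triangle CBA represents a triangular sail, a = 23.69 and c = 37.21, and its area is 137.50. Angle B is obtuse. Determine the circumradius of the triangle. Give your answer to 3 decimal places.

R ≈ 96.442

From area = ½·a·c·sin B, we get sin B = 2·area/(a·c) ≈ 0.31197.
Taking the obtuse solution, ∠B ≈ 2.824 rad.
Law of cosines then gives b ≈ 60.173.
Circumradius = b/(2 sin B) ≈ 96.442.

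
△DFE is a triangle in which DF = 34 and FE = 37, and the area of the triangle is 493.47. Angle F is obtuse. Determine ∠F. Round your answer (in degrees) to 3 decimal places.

From area = ½·DF·FE·sin F, we get sin F = 2·area/(DF·FE) ≈ 0.78453.
Taking the obtuse solution, ∠F ≈ 128.32°.

∠F ≈ 128.323°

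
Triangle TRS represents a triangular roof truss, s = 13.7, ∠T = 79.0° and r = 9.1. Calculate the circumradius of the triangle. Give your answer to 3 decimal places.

By the law of cosines, t² = r² + s² − 2·r·s·cos T = 222.92, so t ≈ 14.931.
Area = ½·r·s·sin T ≈ 61.19.
Circumradius = t/(2 sin T) ≈ 7.605.

7.605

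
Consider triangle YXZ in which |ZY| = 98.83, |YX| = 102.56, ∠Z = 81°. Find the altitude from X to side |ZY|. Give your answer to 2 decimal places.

Law of sines: sin X = |ZY|·sin Z/|YX| ≈ 0.95177.
Since |YX| ≥ |ZY|, only the acute value applies: ∠X ≈ 72.13°.
Then ∠Y = 180° − ∠Z − ∠X ≈ 26.87°.
Law of sines gives |XZ| = |YX|·sin Y/sin Z ≈ 46.928.
Area = ½·|YX|·|ZY|·sin Y ≈ 2290.4.
The altitude from X has length 2·area/|ZY| ≈ 46.35.

h_X ≈ 46.35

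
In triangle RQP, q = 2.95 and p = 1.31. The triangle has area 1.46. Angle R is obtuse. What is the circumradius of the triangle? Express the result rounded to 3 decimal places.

2.604

From area = ½·q·p·sin R, we get sin R = 2·area/(q·p) ≈ 0.75560.
Taking the obtuse solution, ∠R ≈ 130.92°.
Law of cosines then gives r ≈ 3.9346.
Circumradius = r/(2 sin R) ≈ 2.6037.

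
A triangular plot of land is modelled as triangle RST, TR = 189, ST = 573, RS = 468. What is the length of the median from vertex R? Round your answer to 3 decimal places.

m_R ≈ 212.815

Median from R: ½√(2·TR² + 2·RS² − ST²) ≈ 212.82.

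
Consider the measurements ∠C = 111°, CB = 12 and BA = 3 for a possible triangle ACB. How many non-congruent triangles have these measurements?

0

CB·sin C = 12·sin(111°) ≈ 11.2.
Since ∠C is not acute, a triangle exists only if BA > CB; here BA ≤ CB, so there is no triangle.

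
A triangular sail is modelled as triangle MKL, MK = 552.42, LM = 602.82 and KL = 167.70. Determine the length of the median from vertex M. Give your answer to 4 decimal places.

Median from M: ½√(2·LM² + 2·MK² − KL²) ≈ 572.06.

m_M ≈ 572.0569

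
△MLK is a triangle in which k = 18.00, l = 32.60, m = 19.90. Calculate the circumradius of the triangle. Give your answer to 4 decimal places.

18.5623

By the law of cosines, cos M = (l² + k² − m²) / (2·l·k) ≈ 0.84420, so ∠M ≈ 32.41°.
Circumradius = m/(2 sin M) ≈ 18.562.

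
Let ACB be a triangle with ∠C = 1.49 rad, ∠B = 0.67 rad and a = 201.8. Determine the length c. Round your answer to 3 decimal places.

241.936

The third angle is ∠A = π − ∠C − ∠B = 0.982 rad.
Law of sines: c = a·sin C/sin A ≈ 241.94.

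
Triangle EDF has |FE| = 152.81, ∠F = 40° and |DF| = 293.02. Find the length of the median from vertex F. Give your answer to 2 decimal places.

210.84

By the law of cosines, |ED|² = |DF|² + |FE|² − 2·|DF|·|FE|·cos F = 40610, so |ED| ≈ 201.52.
Median from F: ½√(2·|DF|² + 2·|FE|² − |ED|²) ≈ 210.84.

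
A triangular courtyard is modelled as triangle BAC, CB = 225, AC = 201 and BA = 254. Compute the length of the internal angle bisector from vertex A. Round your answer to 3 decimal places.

t_A ≈ 196.391

By the law of cosines, cos A = (BA² + AC² − CB²) / (2·BA·AC) ≈ 0.53171, so ∠A ≈ 57.88°.
The bisector from A has length 2·BA·AC·cos(∠A/2)/(BA+AC) ≈ 196.39.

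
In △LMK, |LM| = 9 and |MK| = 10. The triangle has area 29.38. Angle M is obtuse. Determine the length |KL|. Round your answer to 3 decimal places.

From area = ½·|LM|·|MK|·sin M, we get sin M = 2·area/(|LM|·|MK|) ≈ 0.65289.
Taking the obtuse solution, ∠M ≈ 139.24°.
Law of cosines then gives |KL| ≈ 17.814.

17.814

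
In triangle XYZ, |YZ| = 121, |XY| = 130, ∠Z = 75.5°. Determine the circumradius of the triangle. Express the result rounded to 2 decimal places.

R ≈ 67.14

Law of sines: sin X = |YZ|·sin Z/|XY| ≈ 0.90112.
Since |XY| ≥ |YZ|, only the acute value applies: ∠X ≈ 64.31°.
Then ∠Y = 180° − ∠Z − ∠X ≈ 40.19°.
Law of sines gives |ZX| = |XY|·sin Y/sin Z ≈ 86.66.
Circumradius = |XY|/(2 sin Z) ≈ 67.139.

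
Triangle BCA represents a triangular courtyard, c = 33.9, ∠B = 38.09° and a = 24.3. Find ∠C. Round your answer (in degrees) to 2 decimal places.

By the law of cosines, b² = c² + a² − 2·c·a·cos B = 443.02, so b ≈ 21.048.
Law of cosines again: cos C = (a² + b² − c²)/(2·a·b) ≈ -0.11311, so ∠C ≈ 96.49°.

∠C ≈ 96.49°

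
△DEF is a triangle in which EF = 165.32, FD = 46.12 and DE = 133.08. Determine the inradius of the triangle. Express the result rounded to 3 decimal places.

Semiperimeter s = (165.32 + 46.12 + 133.08)/2 = 172.26.
Heron's formula: area = √(172.26·6.94·126.14·39.18) ≈ 2430.7.
Inradius = area/s = 2430.7/172.26 ≈ 14.111.

14.111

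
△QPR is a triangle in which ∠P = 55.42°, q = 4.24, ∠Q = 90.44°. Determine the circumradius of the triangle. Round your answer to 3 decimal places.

The third angle is ∠R = 180° − ∠Q − ∠P = 34.14°.
Law of sines: p = q·sin P/sin Q ≈ 3.491.
Law of sines: r = q·sin R/sin Q ≈ 2.3796.
Circumradius = q/(2 sin Q) ≈ 2.1201.

2.120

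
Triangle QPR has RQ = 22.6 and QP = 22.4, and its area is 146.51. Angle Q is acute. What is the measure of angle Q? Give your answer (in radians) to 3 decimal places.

From area = ½·RQ·QP·sin Q, we get sin Q = 2·area/(RQ·QP) ≈ 0.57882.
Taking the acute solution, ∠Q ≈ 0.617 rad.

0.617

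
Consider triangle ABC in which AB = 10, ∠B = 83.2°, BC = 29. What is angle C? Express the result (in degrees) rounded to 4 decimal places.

By the law of cosines, CA² = AB² + BC² − 2·AB·BC·cos B = 872.33, so CA ≈ 29.535.
Law of cosines again: cos C = (BC² + CA² − AB²)/(2·BC·CA) ≈ 0.94179, so ∠C ≈ 19.65°.

∠C ≈ 19.6454°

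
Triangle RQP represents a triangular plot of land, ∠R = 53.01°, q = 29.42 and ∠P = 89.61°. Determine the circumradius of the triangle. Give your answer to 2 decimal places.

24.23

The third angle is ∠Q = 180° − ∠P − ∠R = 37.38°.
Law of sines: r = q·sin R/sin Q ≈ 38.707.
Law of sines: p = q·sin P/sin Q ≈ 48.459.
Circumradius = q/(2 sin Q) ≈ 24.23.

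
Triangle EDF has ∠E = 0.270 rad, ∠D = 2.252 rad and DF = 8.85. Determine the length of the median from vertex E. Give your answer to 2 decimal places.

The third angle is ∠F = π − ∠E − ∠D = 0.620 rad.
Law of sines: FE = DF·sin D/sin E ≈ 25.774.
Law of sines: ED = DF·sin F/sin E ≈ 19.267.
Median from E: ½√(2·FE² + 2·ED² − DF²) ≈ 22.32.

22.32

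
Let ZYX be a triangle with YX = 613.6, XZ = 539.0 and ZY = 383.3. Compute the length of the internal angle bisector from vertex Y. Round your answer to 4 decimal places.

407.9691

By the law of cosines, cos Y = (ZY² + YX² − XZ²) / (2·ZY·YX) ≈ 0.49513, so ∠Y ≈ 60.32°.
The bisector from Y has length 2·ZY·YX·cos(∠Y/2)/(ZY+YX) ≈ 407.97.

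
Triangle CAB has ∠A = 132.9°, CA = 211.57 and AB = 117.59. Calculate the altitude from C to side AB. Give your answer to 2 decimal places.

h_C ≈ 154.98

By the law of cosines, BC² = CA² + AB² − 2·CA·AB·cos A = 92460, so BC ≈ 304.07.
Area = ½·CA·AB·sin A ≈ 9112.3.
The altitude from C has length 2·area/AB ≈ 154.98.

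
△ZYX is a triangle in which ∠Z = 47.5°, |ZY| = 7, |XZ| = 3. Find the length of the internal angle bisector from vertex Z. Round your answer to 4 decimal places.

3.8443

By the law of cosines, |YX|² = |XZ|² + |ZY|² − 2·|XZ|·|ZY|·cos Z = 29.625, so |YX| ≈ 5.4429.
The bisector from Z has length 2·|XZ|·|ZY|·cos(∠Z/2)/(|XZ|+|ZY|) ≈ 3.8443.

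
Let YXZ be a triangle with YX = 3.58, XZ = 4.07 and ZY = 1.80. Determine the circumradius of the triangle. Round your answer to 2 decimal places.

2.04

By the law of cosines, cos Y = (ZY² + YX² − XZ²) / (2·ZY·YX) ≈ -0.03946, so ∠Y ≈ 92.26°.
Circumradius = XZ/(2 sin Y) ≈ 2.0366.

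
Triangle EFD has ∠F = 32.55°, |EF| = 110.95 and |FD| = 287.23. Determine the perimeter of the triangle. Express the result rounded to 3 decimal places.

By the law of cosines, |DE|² = |EF|² + |FD|² − 2·|EF|·|FD|·cos F = 41086, so |DE| ≈ 202.7.
Semiperimeter s = (287.23+202.7+110.95)/2 = 300.44.
Perimeter = 287.23 + 202.7 + 110.95 = 600.88.

600.877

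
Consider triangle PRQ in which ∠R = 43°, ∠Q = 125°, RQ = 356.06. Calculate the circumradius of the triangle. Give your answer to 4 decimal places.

856.2770

The third angle is ∠P = 180° − ∠R − ∠Q = 12.00°.
Law of sines: QP = RQ·sin R/sin P ≈ 1168.
Law of sines: PR = RQ·sin Q/sin P ≈ 1402.8.
Circumradius = RQ/(2 sin P) ≈ 856.28.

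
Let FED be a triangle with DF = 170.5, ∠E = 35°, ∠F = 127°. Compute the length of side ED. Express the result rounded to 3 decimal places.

237.401

The third angle is ∠D = 180° − ∠F − ∠E = 18.00°.
Law of sines: ED = DF·sin F/sin E ≈ 237.4.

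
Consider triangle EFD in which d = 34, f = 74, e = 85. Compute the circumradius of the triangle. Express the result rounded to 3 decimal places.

By the law of cosines, cos E = (f² + d² − e²) / (2·f·d) ≈ -0.11785, so ∠E ≈ 96.77°.
Circumradius = e/(2 sin E) ≈ 42.798.

42.798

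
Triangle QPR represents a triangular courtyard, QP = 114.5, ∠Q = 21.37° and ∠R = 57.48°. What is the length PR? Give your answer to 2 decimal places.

The third angle is ∠P = 180° − ∠R − ∠Q = 101.15°.
Law of sines: PR = QP·sin Q/sin R ≈ 49.481.

49.48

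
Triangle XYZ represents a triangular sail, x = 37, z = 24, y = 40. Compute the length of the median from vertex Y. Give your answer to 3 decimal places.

Median from Y: ½√(2·z² + 2·x² − y²) ≈ 23.927.

m_Y ≈ 23.927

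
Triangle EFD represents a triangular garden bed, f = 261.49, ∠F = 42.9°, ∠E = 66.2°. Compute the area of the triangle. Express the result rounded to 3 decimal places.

43423.156

The third angle is ∠D = 180° − ∠E − ∠F = 70.90°.
Law of sines: e = f·sin E/sin F ≈ 351.47.
Law of sines: d = f·sin D/sin F ≈ 362.99.
Area = ½·f·e·sin D ≈ 43423.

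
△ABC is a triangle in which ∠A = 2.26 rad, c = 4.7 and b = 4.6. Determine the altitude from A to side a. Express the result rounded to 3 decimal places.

By the law of cosines, a² = b² + c² − 2·b·c·cos A = 70.747, so a ≈ 8.4111.
Area = ½·b·c·sin A ≈ 8.3426.
The altitude from A has length 2·area/a ≈ 1.9837.

1.984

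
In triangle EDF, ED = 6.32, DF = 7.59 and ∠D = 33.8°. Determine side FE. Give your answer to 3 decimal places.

4.222

By the law of cosines, FE² = ED² + DF² − 2·ED·DF·cos D = 17.828, so FE ≈ 4.2223.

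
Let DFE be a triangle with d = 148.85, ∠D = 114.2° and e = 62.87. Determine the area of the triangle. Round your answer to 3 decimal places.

area ≈ 3199.521

Law of sines: sin E = e·sin D/d ≈ 0.38525.
Since d ≥ e, only the acute value applies: ∠E ≈ 22.66°.
Then ∠F = 180° − ∠D − ∠E ≈ 43.14°.
Law of sines gives f = d·sin F/sin D ≈ 111.59.
Area = ½·d·e·sin F ≈ 3199.5.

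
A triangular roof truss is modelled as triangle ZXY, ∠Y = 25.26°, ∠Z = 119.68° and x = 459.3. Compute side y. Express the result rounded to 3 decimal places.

341.198

The third angle is ∠X = 180° − ∠Y − ∠Z = 35.06°.
Law of sines: y = x·sin Y/sin X ≈ 341.2.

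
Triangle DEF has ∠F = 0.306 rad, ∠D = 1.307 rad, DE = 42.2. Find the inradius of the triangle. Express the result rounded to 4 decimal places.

17.9648

The third angle is ∠E = π − ∠F − ∠D = 1.529 rad.
Law of sines: EF = DE·sin D/sin F ≈ 135.24.
Law of sines: FD = DE·sin E/sin F ≈ 139.96.
Area = ½·DE·EF·sin E ≈ 2851.
Semiperimeter s = (135.24+139.96+42.2)/2 = 158.7.
Inradius = area/s = 2851/158.7 ≈ 17.965.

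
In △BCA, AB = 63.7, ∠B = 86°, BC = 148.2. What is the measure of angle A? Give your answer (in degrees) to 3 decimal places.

∠A ≈ 70.153°

By the law of cosines, CA² = AB² + BC² − 2·AB·BC·cos B = 24704, so CA ≈ 157.17.
Law of cosines again: cos A = (CA² + AB² − BC²)/(2·CA·AB) ≈ 0.33951, so ∠A ≈ 70.15°.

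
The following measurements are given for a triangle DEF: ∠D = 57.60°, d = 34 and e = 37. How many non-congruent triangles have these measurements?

e·sin D = 37·sin(57.60°) ≈ 31.24.
Since e sin D < d < e (31.24 < 34 < 37), two triangles exist.

2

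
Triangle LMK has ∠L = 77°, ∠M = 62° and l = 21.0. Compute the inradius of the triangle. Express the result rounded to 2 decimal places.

r ≈ 4.84

The third angle is ∠K = 180° − ∠L − ∠M = 41.00°.
Law of sines: m = l·sin M/sin L ≈ 19.03.
Law of sines: k = l·sin K/sin L ≈ 14.14.
Area = ½·l·m·sin K ≈ 131.09.
Semiperimeter s = (21+19.03+14.14)/2 = 27.085.
Inradius = area/s = 131.09/27.085 ≈ 4.8399.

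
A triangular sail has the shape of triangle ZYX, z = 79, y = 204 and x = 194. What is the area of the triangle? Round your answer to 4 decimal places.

7642.1241

Semiperimeter s = (79 + 204 + 194)/2 = 238.5.
Heron's formula: area = √(238.5·159.5·34.5·44.5) ≈ 7642.1.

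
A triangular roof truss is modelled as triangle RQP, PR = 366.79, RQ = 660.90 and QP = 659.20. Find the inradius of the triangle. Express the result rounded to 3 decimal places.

Semiperimeter s = (659.2 + 366.79 + 660.9)/2 = 843.44.
Heron's formula: area = √(843.44·184.24·476.65·182.54) ≈ 1.1628e+05.
Inradius = area/s = 1.1628e+05/843.44 ≈ 137.87.

r ≈ 137.866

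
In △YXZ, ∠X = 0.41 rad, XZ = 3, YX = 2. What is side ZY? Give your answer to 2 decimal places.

By the law of cosines, ZY² = YX² + XZ² − 2·YX·XZ·cos X = 1.9946, so ZY ≈ 1.4123.

1.41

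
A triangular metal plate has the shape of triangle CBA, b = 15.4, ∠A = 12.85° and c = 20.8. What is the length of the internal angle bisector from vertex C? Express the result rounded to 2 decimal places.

By the law of cosines, a² = c² + b² − 2·c·b·cos A = 45.204, so a ≈ 6.7234.
Law of cosines again: cos C = (b² + a² − c²)/(2·b·a) ≈ -0.72568, so ∠C ≈ 136.53°.
The bisector from C has length 2·b·a·cos(∠C/2)/(b+a) ≈ 3.4666.

3.47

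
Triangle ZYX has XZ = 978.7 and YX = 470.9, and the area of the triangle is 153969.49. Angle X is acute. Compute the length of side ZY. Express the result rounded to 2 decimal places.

702.72

From area = ½·YX·XZ·sin X, we get sin X = 2·area/(YX·XZ) ≈ 0.66817.
Taking the acute solution, ∠X ≈ 0.732 rad.
Law of cosines then gives ZY ≈ 702.72.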